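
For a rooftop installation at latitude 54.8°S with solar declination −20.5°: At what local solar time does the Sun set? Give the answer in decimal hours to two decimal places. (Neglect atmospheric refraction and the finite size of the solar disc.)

The sunset hour angle satisfies cos H_s = −tan φ tan δ = -0.5300, giving H_s = 122.01°.
Sunset is at 12 + H_s/15 = 12 + 8.134 = 20.134 h local solar time.

20.13 h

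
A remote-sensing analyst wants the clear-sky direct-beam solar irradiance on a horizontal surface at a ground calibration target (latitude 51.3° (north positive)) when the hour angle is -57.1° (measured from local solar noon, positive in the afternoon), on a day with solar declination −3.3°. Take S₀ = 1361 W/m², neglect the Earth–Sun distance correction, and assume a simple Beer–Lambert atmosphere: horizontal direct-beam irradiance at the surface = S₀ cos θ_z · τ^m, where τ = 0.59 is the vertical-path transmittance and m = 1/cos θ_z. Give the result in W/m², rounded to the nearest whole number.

cos θ_z = sin(51.3°) sin(-3.3°) + cos(51.3°) cos(-3.3°) cos(-57.10°) = -0.0449 + 0.3391 = 0.2942.
Air mass m = 1/cos θ_z = 1/0.2942 = 3.399; τ^m = 0.59^3.399 = 0.1664.
Surface direct beam = 1361 × 0.2942 × 0.1664 = 66.63 W/m².

67 W/m²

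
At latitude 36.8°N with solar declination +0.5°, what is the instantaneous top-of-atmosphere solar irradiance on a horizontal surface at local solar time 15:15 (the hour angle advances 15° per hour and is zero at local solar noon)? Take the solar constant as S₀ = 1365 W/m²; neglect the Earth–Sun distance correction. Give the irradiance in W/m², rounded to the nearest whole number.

728 W/m²

Hour angle H = 15° × (15.25 − 12) = 48.75°.
cos θ_z = sin φ sin δ + cos φ cos δ cos H = (0.5990)(0.0087) + (0.8007)(1.0000)(0.6593) = 0.5331.
Top-of-atmosphere irradiance = S₀ cos θ_z = 1365 × 0.5331 = 727.68 W/m².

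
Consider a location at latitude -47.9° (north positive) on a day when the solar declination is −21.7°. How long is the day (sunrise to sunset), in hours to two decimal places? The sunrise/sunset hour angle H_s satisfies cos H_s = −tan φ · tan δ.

cos H_s = −tan(-47.9°) · tan(-21.7°) = -0.4404, so H_s = arccos(-0.4404) = 116.13°.
Day length = 2 H_s / 15° h⁻¹ = 232.26° / 15 = 15.484 h.

15.48 hours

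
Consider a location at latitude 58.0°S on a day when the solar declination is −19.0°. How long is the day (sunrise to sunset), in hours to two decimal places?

The sunset hour angle satisfies cos H_s = −tan φ tan δ = -0.5510, giving H_s = 123.44°.
Day length = 2 H_s / 15° h⁻¹ = 246.88° / 15 = 16.459 h.

16.46 hours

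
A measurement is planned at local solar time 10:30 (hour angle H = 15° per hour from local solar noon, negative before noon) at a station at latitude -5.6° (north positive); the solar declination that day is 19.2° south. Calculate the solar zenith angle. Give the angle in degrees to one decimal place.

25.8°

Hour angle H = 15° × (10.5 − 12) = -22.50°.
With φ = -5.6°, δ = -19.2°, H = -22.50°: sin φ sin δ = 0.0321, cos φ cos δ cos H = 0.8683, so cos θ_z = 0.9004.
θ_z = arccos(0.9004) = 25.79°.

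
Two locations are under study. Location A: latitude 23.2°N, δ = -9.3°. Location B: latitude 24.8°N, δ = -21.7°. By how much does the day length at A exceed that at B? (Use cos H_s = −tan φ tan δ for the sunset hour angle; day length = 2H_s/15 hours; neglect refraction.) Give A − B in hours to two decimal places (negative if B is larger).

A: H_s = arccos(−tan 23.2° · tan -9.3°) = 85.98°, so 2H_s/15 = 11.4640 h.
B: H_s = arccos(−tan 24.8° · tan -21.7°) = 79.40°, so 2H_s/15 = 10.5867 h.
A − B = 11.4640 − 10.5867 = 0.8773 h.

+0.88 h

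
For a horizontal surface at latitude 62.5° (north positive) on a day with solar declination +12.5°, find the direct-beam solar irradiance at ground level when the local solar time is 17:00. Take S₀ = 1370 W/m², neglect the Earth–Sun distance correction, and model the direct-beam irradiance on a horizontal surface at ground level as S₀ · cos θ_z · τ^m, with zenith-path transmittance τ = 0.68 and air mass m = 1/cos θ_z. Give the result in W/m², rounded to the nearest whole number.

121 W/m²

Hour angle H = 15° × (17 − 12) = 75.00°.
With φ = 62.5°, δ = 12.5°, H = 75.00°: sin φ sin δ = 0.1920, cos φ cos δ cos H = 0.1167, so cos θ_z = 0.3087.
Air mass m = 1/cos θ_z = 1/0.3087 = 3.239; τ^m = 0.68^3.239 = 0.2867.
Surface direct beam = 1370 × 0.3087 × 0.2867 = 121.25 W/m².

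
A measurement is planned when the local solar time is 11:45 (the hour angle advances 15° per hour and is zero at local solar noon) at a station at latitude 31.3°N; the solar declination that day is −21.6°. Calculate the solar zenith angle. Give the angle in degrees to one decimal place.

Hour angle H = 15° × (11.75 − 12) = -3.75°.
cos θ_z = sin(31.3°) sin(-21.6°) + cos(31.3°) cos(-21.6°) cos(-3.75°) = -0.1912 + 0.7928 = 0.6016.
θ_z = arccos(0.6016) = 53.02°.

53.0°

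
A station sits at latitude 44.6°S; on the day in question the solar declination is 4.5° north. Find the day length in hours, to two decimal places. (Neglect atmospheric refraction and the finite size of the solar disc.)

11.41 hours

cos H_s = −tan(-44.6°) · tan(4.5°) = 0.0776, so H_s = arccos(0.0776) = 85.55°.
Day length = 2 H_s / 15° h⁻¹ = 171.10° / 15 = 11.407 h.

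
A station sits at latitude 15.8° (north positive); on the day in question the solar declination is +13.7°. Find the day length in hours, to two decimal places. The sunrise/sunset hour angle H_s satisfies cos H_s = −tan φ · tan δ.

cos H_s = −tan(15.8°) · tan(13.7°) = -0.0690, so H_s = arccos(-0.0690) = 93.96°.
Day length = 2 H_s / 15° h⁻¹ = 187.92° / 15 = 12.528 h.

12.53 hours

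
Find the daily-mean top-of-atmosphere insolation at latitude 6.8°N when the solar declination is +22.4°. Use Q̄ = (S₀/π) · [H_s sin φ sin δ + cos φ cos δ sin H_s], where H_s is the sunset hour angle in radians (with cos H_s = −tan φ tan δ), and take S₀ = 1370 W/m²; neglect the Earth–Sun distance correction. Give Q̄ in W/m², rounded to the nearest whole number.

432 W/m²

cos H_s = −tan(6.8°) · tan(22.4°) = -0.0491, so H_s = arccos(-0.0491) = 92.81°. In radians, H_s = 1.6198.
H_s sin φ sin δ = 1.6198 × 0.1184 × 0.3811 = 0.0731.
cos φ cos δ sin H_s = 0.9930 × 0.9245 × 0.9988 = 0.9169.
Q̄ = (1370/π) × (0.0731 + 0.9169) = 436.08 × 0.9900 = 431.72 W/m².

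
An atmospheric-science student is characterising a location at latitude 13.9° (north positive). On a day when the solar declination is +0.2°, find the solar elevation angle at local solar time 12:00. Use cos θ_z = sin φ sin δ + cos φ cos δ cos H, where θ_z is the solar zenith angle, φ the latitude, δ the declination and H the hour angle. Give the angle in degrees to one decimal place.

Hour angle H = 15° × (12 − 12) = 0.00°.
cos θ_z = sin(13.9°) sin(0.2°) + cos(13.9°) cos(0.2°) cos(0.00°) = 0.0008 + 0.9707 = 0.9715.
θ_z = arccos(0.9715) = 13.71°, so the elevation is 90° − 13.71° = 76.29°.

76.3°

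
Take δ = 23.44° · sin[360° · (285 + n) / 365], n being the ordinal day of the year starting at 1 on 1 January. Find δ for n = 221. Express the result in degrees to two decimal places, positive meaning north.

360 × (285 + 221) / 365 = 499.068°; sin(499.068°) = 0.6552.
δ = 23.44 × 0.6552 = 15.358° ≈ +15.36°.

+15.36°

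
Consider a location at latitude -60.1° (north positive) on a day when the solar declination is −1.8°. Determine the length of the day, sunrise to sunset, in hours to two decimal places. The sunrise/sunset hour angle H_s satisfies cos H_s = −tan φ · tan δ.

cos H_s = −tan(-60.1°) · tan(-1.8°) = -0.0547, so H_s = arccos(-0.0547) = 93.14°.
Day length = 2 H_s / 15° h⁻¹ = 186.28° / 15 = 12.419 h.

12.42 hours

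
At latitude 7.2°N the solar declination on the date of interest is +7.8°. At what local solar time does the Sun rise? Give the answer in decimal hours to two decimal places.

−tan φ tan δ = −(0.1263)(0.1370) = -0.0173; H_s = arccos(-0.0173) = 90.99°.
Sunrise is at 12 − H_s/15 = 12 − 6.066 = 5.934 h local solar time.

5.93 h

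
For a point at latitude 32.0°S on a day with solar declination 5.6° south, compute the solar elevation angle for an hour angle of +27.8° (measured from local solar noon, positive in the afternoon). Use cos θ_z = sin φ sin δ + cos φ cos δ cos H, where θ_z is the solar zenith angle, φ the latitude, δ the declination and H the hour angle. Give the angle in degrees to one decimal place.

53.0°

With φ = -32.0°, δ = -5.6°, H = 27.80°: sin φ sin δ = 0.0517, cos φ cos δ cos H = 0.7466, so cos θ_z = 0.7983.
θ_z = arccos(0.7983) = 37.03°, so the elevation is 90° − 37.03° = 52.97°.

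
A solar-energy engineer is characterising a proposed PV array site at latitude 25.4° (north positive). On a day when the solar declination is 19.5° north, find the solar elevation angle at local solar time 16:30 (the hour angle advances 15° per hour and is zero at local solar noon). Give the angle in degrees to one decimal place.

Hour angle H = 15° × (16.5 − 12) = 67.50°.
cos θ_z = sin φ sin δ + cos φ cos δ cos H = (0.4289)(0.3338) + (0.9033)(0.9426)(0.3827) = 0.4690.
θ_z = arccos(0.4690) = 62.03°, so the elevation is 90° − 62.03° = 27.97°.

28.0°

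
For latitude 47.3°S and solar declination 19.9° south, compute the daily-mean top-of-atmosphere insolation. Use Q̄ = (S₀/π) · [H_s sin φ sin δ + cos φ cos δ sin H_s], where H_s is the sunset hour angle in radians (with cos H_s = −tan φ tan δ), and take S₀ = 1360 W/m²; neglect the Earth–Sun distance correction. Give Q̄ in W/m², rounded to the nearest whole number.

−tan φ tan δ = −(-1.0837)(-0.3620) = -0.3923; H_s = arccos(-0.3923) = 113.10°. In radians, H_s = 1.9740.
H_s sin φ sin δ = 1.9740 × -0.7349 × -0.3404 = 0.4938.
cos φ cos δ sin H_s = 0.6782 × 0.9403 × 0.9198 = 0.5866.
Q̄ = (1360/π) × (0.4938 + 0.5866) = 432.90 × 1.0804 = 467.71 W/m².

468 W/m²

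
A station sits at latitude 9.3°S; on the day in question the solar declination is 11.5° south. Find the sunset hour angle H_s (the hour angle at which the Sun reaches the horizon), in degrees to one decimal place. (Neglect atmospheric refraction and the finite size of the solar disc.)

91.9°

cos H_s = −tan(-9.3°) · tan(-11.5°) = -0.0333, so H_s = arccos(-0.0333) = 91.91°.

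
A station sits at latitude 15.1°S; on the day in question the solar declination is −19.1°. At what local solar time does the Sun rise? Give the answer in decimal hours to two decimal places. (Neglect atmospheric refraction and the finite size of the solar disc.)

5.64 h

cos H_s = −tan(-15.1°) · tan(-19.1°) = -0.0934, so H_s = arccos(-0.0934) = 95.36°.
Sunrise is at 12 − H_s/15 = 12 − 6.357 = 5.643 h local solar time.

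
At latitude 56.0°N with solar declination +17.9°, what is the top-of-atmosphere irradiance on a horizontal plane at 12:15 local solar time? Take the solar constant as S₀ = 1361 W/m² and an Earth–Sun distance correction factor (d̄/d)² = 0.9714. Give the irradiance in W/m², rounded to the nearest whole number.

Hour angle H = 15° × (12.25 − 12) = 3.75°.
cos θ_z = sin(56.0°) sin(17.9°) + cos(56.0°) cos(17.9°) cos(3.75°) = 0.2548 + 0.5310 = 0.7858.
Top-of-atmosphere irradiance = S₀ (d̄/d)² cos θ_z = 1361 × 0.9714 × 0.7858 = 1038.89 W/m².

1039 W/m²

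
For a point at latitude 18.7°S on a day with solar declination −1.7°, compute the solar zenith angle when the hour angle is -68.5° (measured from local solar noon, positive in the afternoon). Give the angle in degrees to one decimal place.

cos θ_z = sin(-18.7°) sin(-1.7°) + cos(-18.7°) cos(-1.7°) cos(-68.50°) = 0.0095 + 0.3470 = 0.3565.
θ_z = arccos(0.3565) = 69.11°.

69.1°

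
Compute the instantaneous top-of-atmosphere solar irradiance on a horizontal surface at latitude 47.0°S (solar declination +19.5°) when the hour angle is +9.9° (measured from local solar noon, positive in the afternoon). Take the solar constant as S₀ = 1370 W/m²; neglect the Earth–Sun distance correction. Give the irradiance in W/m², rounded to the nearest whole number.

533 W/m²

cos θ_z = sin(-47.0°) sin(19.5°) + cos(-47.0°) cos(19.5°) cos(9.90°) = -0.2441 + 0.6333 = 0.3892.
Top-of-atmosphere irradiance = S₀ cos θ_z = 1370 × 0.3892 = 533.20 W/m².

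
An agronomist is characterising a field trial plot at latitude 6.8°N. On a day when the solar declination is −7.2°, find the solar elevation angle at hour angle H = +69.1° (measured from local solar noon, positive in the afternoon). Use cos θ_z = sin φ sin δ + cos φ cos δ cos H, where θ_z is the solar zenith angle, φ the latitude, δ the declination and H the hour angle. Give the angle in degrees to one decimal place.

cos θ_z = sin φ sin δ + cos φ cos δ cos H = (0.1184)(-0.1253) + (0.9930)(0.9921)(0.3567) = 0.3366.
θ_z = arccos(0.3366) = 70.33°, so the elevation is 90° − 70.33° = 19.67°.

19.7°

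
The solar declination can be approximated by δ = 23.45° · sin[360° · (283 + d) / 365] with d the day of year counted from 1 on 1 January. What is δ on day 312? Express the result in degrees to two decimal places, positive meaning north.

-17.11°

360 × (283 + 312) / 365 = 586.849°; sin(586.849°) = -0.7296.
δ = 23.45 × -0.7296 = -17.109° ≈ -17.11°.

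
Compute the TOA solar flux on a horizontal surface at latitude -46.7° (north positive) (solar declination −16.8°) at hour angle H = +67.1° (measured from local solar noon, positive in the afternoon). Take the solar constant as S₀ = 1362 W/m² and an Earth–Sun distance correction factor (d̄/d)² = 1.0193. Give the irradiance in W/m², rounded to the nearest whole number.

647 W/m²

With φ = -46.7°, δ = -16.8°, H = 67.10°: sin φ sin δ = 0.2103, cos φ cos δ cos H = 0.2555, so cos θ_z = 0.4658.
Top-of-atmosphere irradiance = S₀ (d̄/d)² cos θ_z = 1362 × 1.0193 × 0.4658 = 646.66 W/m².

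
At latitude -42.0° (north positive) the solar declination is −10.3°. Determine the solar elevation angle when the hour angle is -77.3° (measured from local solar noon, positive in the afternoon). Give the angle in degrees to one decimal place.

16.3°

cos θ_z = sin(-42.0°) sin(-10.3°) + cos(-42.0°) cos(-10.3°) cos(-77.30°) = 0.1196 + 0.1607 = 0.2803.
θ_z = arccos(0.2803) = 73.72°, so the elevation is 90° − 73.72° = 16.28°.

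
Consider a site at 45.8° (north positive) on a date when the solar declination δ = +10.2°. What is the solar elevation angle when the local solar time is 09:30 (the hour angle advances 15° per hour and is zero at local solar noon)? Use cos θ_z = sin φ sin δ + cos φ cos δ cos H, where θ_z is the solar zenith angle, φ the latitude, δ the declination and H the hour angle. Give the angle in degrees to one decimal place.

42.2°

Hour angle H = 15° × (9.5 − 12) = -37.50°.
cos θ_z = sin(45.8°) sin(10.2°) + cos(45.8°) cos(10.2°) cos(-37.50°) = 0.1270 + 0.5444 = 0.6714.
θ_z = arccos(0.6714) = 47.82°, so the elevation is 90° − 47.82° = 42.18°.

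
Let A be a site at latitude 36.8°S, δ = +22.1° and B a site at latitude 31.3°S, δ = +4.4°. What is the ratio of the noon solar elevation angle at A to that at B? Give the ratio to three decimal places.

A: 90° − |-36.8 − (22.1)| = 31.10°.
B: 90° − |-31.3 − (4.4)| = 54.30°.
Ratio A/B = 31.1000 / 54.3000 = 0.5727.

0.573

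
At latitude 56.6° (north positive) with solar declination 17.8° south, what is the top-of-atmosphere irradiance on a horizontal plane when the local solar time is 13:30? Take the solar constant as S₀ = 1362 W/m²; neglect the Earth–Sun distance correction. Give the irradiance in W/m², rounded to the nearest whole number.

Hour angle H = 15° × (13.5 − 12) = 22.50°.
cos θ_z = sin φ sin δ + cos φ cos δ cos H = (0.8348)(-0.3057) + (0.5505)(0.9521)(0.9239) = 0.2290.
Top-of-atmosphere irradiance = S₀ cos θ_z = 1362 × 0.2290 = 311.90 W/m².

312 W/m²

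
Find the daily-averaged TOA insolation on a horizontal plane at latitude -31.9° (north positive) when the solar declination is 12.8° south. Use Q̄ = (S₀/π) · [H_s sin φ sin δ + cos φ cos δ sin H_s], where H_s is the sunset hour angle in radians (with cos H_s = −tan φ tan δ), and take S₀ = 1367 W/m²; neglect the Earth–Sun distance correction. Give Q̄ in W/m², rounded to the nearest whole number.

444 W/m²

−tan φ tan δ = −(-0.6224)(-0.2272) = -0.1414; H_s = arccos(-0.1414) = 98.13°. In radians, H_s = 1.7127.
H_s sin φ sin δ = 1.7127 × -0.5284 × -0.2215 = 0.2005.
cos φ cos δ sin H_s = 0.8490 × 0.9751 × 0.9899 = 0.8195.
Q̄ = (1367/π) × (0.2005 + 0.8195) = 435.13 × 1.0200 = 443.83 W/m².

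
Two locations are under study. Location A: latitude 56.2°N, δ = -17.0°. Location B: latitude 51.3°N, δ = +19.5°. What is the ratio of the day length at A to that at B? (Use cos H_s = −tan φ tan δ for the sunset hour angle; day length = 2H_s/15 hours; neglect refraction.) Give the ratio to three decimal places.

A: H_s = arccos(−tan 56.2° · tan -17.0°) = 62.83°, so 2H_s/15 = 8.3773 h.
B: H_s = arccos(−tan 51.3° · tan 19.5°) = 116.23°, so 2H_s/15 = 15.4973 h.
Ratio A/B = 8.3773 / 15.4973 = 0.5406.

0.541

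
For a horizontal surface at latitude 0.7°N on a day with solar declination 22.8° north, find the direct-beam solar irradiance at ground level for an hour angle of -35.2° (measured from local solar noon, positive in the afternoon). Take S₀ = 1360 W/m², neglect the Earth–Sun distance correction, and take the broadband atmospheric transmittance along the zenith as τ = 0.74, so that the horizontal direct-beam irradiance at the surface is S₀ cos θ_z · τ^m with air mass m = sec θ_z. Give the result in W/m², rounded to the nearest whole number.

cos θ_z = sin φ sin δ + cos φ cos δ cos H = (0.0122)(0.3875) + (0.9999)(0.9219)(0.8171) = 0.7579.
Air mass m = 1/cos θ_z = 1/0.7579 = 1.319; τ^m = 0.74^1.319 = 0.6722.
Surface direct beam = 1360 × 0.7579 × 0.6722 = 692.87 W/m².

693 W/m²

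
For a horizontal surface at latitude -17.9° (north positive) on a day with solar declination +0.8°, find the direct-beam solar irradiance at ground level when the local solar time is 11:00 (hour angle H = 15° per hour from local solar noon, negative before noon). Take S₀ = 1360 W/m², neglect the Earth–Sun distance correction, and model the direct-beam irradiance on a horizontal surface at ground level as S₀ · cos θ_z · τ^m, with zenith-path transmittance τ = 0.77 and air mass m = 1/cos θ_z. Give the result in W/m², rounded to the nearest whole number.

935 W/m²

Hour angle H = 15° × (11 − 12) = -15.00°.
cos θ_z = sin φ sin δ + cos φ cos δ cos H = (-0.3074)(0.0140) + (0.9516)(0.9999)(0.9659) = 0.9148.
Air mass m = 1/cos θ_z = 1/0.9148 = 1.093; τ^m = 0.77^1.093 = 0.7515.
Surface direct beam = 1360 × 0.9148 × 0.7515 = 934.96 W/m².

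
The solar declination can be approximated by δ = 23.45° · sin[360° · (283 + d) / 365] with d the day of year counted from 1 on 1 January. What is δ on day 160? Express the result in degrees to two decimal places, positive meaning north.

+22.84°

360 × (283 + 160) / 365 = 436.932°; sin(436.932°) = 0.9741.
δ = 23.45 × 0.9741 = 22.843° ≈ +22.84°.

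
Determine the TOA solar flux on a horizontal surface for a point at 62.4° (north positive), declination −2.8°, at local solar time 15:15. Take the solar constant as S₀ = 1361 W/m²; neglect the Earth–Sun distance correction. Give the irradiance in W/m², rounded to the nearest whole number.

Hour angle H = 15° × (15.25 − 12) = 48.75°.
With φ = 62.4°, δ = -2.8°, H = 48.75°: sin φ sin δ = -0.0433, cos φ cos δ cos H = 0.3051, so cos θ_z = 0.2618.
Top-of-atmosphere irradiance = S₀ cos θ_z = 1361 × 0.2618 = 356.31 W/m².

356 W/m²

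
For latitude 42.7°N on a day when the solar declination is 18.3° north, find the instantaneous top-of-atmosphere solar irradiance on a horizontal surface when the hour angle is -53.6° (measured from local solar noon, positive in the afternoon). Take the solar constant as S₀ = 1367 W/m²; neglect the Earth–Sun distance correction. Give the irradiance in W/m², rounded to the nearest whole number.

857 W/m²

cos θ_z = sin φ sin δ + cos φ cos δ cos H = (0.6782)(0.3140) + (0.7349)(0.9494)(0.5934) = 0.6270.
Top-of-atmosphere irradiance = S₀ cos θ_z = 1367 × 0.6270 = 857.11 W/m².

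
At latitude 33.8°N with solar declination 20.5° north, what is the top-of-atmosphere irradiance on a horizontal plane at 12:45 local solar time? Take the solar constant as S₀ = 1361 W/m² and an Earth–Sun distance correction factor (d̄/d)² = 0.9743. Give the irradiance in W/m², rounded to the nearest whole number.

1271 W/m²

Hour angle H = 15° × (12.75 − 12) = 11.25°.
cos θ_z = sin(33.8°) sin(20.5°) + cos(33.8°) cos(20.5°) cos(11.25°) = 0.1948 + 0.7634 = 0.9582.
Top-of-atmosphere irradiance = S₀ (d̄/d)² cos θ_z = 1361 × 0.9743 × 0.9582 = 1270.59 W/m².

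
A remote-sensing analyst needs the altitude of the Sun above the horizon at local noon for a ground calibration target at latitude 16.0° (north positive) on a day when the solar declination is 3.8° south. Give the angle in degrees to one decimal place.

70.2°

At local solar noon the hour angle is zero, so the elevation is 90° − |φ − δ| = 90° − |16.0° − (-3.8°)| = 90° − 19.8° = 70.2°.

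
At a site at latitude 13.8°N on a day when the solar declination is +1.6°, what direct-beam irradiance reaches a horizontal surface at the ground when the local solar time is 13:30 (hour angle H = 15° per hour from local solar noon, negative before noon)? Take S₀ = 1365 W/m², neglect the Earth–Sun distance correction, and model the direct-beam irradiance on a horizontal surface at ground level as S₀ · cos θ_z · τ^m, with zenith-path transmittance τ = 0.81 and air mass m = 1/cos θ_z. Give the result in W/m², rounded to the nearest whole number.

977 W/m²

Hour angle H = 15° × (13.5 − 12) = 22.50°.
cos θ_z = sin φ sin δ + cos φ cos δ cos H = (0.2385)(0.0279) + (0.9711)(0.9996)(0.9239) = 0.9035.
Air mass m = 1/cos θ_z = 1/0.9035 = 1.107; τ^m = 0.81^1.107 = 0.7919.
Surface direct beam = 1365 × 0.9035 × 0.7919 = 976.63 W/m².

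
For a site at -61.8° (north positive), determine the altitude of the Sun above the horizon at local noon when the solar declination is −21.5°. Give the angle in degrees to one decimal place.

49.7°

At local solar noon the hour angle is zero, so the elevation is 90° − |φ − δ| = 90° − |-61.8° − (-21.5°)| = 90° − 40.3° = 49.7°.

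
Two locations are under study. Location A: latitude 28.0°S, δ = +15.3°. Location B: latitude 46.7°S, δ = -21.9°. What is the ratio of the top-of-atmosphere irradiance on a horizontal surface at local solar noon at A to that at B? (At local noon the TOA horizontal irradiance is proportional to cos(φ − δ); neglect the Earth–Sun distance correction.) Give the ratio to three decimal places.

0.802

A: cos θ_z = cos(-28.0° − (15.3°)) = 0.7278.
B: cos θ_z = cos(-46.7° − (-21.9°)) = 0.9078.
Ratio A/B = 0.7278 / 0.9078 = 0.8017.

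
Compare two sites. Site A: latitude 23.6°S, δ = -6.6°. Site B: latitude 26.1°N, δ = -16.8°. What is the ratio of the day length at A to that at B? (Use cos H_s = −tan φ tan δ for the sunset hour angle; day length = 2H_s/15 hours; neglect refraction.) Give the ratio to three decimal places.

1.140

A: H_s = arccos(−tan -23.6° · tan -6.6°) = 92.90°, so 2H_s/15 = 12.3867 h.
B: H_s = arccos(−tan 26.1° · tan -16.8°) = 81.49°, so 2H_s/15 = 10.8653 h.
Ratio A/B = 12.3867 / 10.8653 = 1.1400.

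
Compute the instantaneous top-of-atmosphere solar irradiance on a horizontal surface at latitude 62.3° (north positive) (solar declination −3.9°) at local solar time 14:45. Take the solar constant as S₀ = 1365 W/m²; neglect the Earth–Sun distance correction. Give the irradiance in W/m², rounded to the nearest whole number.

394 W/m²

Hour angle H = 15° × (14.75 − 12) = 41.25°.
cos θ_z = sin φ sin δ + cos φ cos δ cos H = (0.8854)(-0.0680) + (0.4648)(0.9977)(0.7518) = 0.2884.
Top-of-atmosphere irradiance = S₀ cos θ_z = 1365 × 0.2884 = 393.67 W/m².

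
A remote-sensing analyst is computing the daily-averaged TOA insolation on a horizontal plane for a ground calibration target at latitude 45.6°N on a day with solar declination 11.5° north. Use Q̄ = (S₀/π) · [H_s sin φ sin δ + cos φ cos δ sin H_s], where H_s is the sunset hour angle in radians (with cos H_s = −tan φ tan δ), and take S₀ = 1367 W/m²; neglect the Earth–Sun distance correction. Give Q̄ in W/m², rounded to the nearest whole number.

−tan φ tan δ = −(1.0212)(0.2035) = -0.2078; H_s = arccos(-0.2078) = 101.99°. In radians, H_s = 1.7801.
H_s sin φ sin δ = 1.7801 × 0.7145 × 0.1994 = 0.2536.
cos φ cos δ sin H_s = 0.6997 × 0.9799 × 0.9782 = 0.6707.
Q̄ = (1367/π) × (0.2536 + 0.6707) = 435.13 × 0.9243 = 402.19 W/m².

402 W/m²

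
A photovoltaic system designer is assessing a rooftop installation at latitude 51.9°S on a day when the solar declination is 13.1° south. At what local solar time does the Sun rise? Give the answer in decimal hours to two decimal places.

4.85 h

cos H_s = −tan(-51.9°) · tan(-13.1°) = -0.2968, so H_s = arccos(-0.2968) = 107.27°.
Sunrise is at 12 − H_s/15 = 12 − 7.151 = 4.849 h local solar time.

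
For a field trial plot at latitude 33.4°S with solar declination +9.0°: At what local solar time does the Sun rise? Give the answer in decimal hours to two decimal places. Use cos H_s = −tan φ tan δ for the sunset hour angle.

6.40 h

The sunset hour angle satisfies cos H_s = −tan φ tan δ = 0.1044, giving H_s = 84.01°.
Sunrise is at 12 − H_s/15 = 12 − 5.601 = 6.399 h local solar time.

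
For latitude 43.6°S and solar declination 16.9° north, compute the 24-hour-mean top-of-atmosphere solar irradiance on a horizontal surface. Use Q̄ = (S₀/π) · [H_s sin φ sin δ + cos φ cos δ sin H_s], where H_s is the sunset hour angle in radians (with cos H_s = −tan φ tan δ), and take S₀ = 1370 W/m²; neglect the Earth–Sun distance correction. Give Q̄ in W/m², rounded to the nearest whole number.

The sunset hour angle satisfies cos H_s = −tan φ tan δ = 0.2893, giving H_s = 73.18°. In radians, H_s = 1.2772.
H_s sin φ sin δ = 1.2772 × -0.6896 × 0.2907 = -0.2560.
cos φ cos δ sin H_s = 0.7242 × 0.9568 × 0.9572 = 0.6633.
Q̄ = (1370/π) × (-0.2560 + 0.6633) = 436.08 × 0.4073 = 177.62 W/m².

178 W/m²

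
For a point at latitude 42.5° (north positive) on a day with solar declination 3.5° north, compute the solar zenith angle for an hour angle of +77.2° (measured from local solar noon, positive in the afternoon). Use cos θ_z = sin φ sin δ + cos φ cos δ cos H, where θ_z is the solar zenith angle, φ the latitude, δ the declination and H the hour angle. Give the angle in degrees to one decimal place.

cos θ_z = sin(42.5°) sin(3.5°) + cos(42.5°) cos(3.5°) cos(77.20°) = 0.0412 + 0.1630 = 0.2042.
θ_z = arccos(0.2042) = 78.22°.

78.2°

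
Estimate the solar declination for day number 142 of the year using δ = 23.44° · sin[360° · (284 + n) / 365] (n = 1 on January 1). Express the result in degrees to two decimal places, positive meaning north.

+20.33°

360 × (284 + 142) / 365 = 420.164°; sin(420.164°) = 0.8675.
δ = 23.44 × 0.8675 = 20.334° ≈ +20.33°.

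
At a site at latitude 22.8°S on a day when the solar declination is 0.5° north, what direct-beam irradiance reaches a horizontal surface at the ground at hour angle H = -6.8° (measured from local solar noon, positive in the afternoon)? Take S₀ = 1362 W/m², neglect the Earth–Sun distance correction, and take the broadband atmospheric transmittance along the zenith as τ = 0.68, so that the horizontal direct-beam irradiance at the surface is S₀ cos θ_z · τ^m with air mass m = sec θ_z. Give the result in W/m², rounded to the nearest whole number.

cos θ_z = sin φ sin δ + cos φ cos δ cos H = (-0.3875)(0.0087) + (0.9219)(1.0000)(0.9930) = 0.9121.
Air mass m = 1/cos θ_z = 1/0.9121 = 1.096; τ^m = 0.68^1.096 = 0.6553.
Surface direct beam = 1362 × 0.9121 × 0.6553 = 814.07 W/m².

814 W/m²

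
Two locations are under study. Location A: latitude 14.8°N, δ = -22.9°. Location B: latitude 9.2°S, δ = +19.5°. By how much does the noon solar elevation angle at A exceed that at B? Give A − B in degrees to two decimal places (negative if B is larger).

-9.00°

A: 90° − |14.8 − (-22.9)| = 52.30°.
B: 90° − |-9.2 − (19.5)| = 61.30°.
A − B = 52.30 − 61.30 = -9.00°.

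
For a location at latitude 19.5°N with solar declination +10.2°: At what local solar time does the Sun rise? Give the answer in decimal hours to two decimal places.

5.76 h

The sunset hour angle satisfies cos H_s = −tan φ tan δ = -0.0637, giving H_s = 93.65°.
Sunrise is at 12 − H_s/15 = 12 − 6.243 = 5.757 h local solar time.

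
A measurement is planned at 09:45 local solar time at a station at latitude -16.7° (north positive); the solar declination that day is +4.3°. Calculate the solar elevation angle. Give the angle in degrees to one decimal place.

50.6°

Hour angle H = 15° × (9.75 − 12) = -33.75°.
cos θ_z = sin(-16.7°) sin(4.3°) + cos(-16.7°) cos(4.3°) cos(-33.75°) = -0.0215 + 0.7942 = 0.7727.
θ_z = arccos(0.7727) = 39.40°, so the elevation is 90° − 39.40° = 50.60°.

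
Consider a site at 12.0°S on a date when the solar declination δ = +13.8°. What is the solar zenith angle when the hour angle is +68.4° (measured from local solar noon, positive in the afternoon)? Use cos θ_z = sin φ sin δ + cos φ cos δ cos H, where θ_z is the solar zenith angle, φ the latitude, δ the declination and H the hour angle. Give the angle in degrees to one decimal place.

72.5°

cos θ_z = sin φ sin δ + cos φ cos δ cos H = (-0.2079)(0.2385) + (0.9781)(0.9711)(0.3681) = 0.3000.
θ_z = arccos(0.3000) = 72.54°.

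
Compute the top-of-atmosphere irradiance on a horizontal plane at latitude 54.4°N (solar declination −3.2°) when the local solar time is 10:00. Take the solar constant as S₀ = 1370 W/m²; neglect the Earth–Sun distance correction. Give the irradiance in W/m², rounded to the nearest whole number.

Hour angle H = 15° × (10 − 12) = -30.00°.
cos θ_z = sin(54.4°) sin(-3.2°) + cos(54.4°) cos(-3.2°) cos(-30.00°) = -0.0454 + 0.5033 = 0.4579.
Top-of-atmosphere irradiance = S₀ cos θ_z = 1370 × 0.4579 = 627.32 W/m².

627 W/m²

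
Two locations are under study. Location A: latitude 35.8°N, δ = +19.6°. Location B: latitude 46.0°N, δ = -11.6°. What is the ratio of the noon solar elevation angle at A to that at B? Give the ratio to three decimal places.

2.278

A: 90° − |35.8 − (19.6)| = 73.80°.
B: 90° − |46.0 − (-11.6)| = 32.40°.
Ratio A/B = 73.8000 / 32.4000 = 2.2778.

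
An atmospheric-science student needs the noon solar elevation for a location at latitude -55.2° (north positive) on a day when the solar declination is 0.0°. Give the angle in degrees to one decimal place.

At local solar noon the hour angle is zero, so the elevation is 90° − |φ − δ| = 90° − |-55.2° − (0.0°)| = 90° − 55.2° = 34.8°.

34.8°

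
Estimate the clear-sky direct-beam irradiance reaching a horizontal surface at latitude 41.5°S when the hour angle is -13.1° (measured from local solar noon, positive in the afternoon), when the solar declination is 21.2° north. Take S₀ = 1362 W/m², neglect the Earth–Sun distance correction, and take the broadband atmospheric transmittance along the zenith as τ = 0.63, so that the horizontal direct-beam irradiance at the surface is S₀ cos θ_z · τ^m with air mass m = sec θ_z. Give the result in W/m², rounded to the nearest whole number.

With φ = -41.5°, δ = 21.2°, H = -13.10°: sin φ sin δ = -0.2396, cos φ cos δ cos H = 0.6801, so cos θ_z = 0.4405.
Air mass m = 1/cos θ_z = 1/0.4405 = 2.270; τ^m = 0.63^2.270 = 0.3504.
Surface direct beam = 1362 × 0.4405 × 0.3504 = 210.23 W/m².

210 W/m²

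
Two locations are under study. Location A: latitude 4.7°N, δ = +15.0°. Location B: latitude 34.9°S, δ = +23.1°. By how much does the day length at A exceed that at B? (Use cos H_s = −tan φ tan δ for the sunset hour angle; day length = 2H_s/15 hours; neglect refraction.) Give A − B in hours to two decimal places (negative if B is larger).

A: H_s = arccos(−tan 4.7° · tan 15.0°) = 91.26°, so 2H_s/15 = 12.1680 h.
B: H_s = arccos(−tan -34.9° · tan 23.1°) = 72.69°, so 2H_s/15 = 9.6920 h.
A − B = 12.1680 − 9.6920 = 2.4760 h.

+2.48 h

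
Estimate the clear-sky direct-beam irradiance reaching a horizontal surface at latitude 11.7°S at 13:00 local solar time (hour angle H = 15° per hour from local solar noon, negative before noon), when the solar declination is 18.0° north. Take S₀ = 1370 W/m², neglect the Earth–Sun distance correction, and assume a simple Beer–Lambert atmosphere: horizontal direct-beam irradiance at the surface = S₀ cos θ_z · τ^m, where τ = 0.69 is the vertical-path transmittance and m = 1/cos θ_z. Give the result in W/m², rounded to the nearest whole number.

Hour angle H = 15° × (13 − 12) = 15.00°.
With φ = -11.7°, δ = 18.0°, H = 15.00°: sin φ sin δ = -0.0627, cos φ cos δ cos H = 0.8996, so cos θ_z = 0.8369.
Air mass m = 1/cos θ_z = 1/0.8369 = 1.195; τ^m = 0.69^1.195 = 0.6418.
Surface direct beam = 1370 × 0.8369 × 0.6418 = 735.86 W/m².

736 W/m²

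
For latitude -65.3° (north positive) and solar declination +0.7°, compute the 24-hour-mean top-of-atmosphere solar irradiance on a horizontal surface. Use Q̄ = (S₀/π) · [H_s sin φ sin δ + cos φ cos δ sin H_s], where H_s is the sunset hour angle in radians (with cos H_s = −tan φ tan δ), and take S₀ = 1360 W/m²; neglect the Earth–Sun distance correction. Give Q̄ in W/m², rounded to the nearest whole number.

173 W/m²

The sunset hour angle satisfies cos H_s = −tan φ tan δ = 0.0266, giving H_s = 88.48°. In radians, H_s = 1.5443.
H_s sin φ sin δ = 1.5443 × -0.9085 × 0.0122 = -0.0171.
cos φ cos δ sin H_s = 0.4179 × 0.9999 × 0.9996 = 0.4177.
Q̄ = (1360/π) × (-0.0171 + 0.4177) = 432.90 × 0.4006 = 173.42 W/m².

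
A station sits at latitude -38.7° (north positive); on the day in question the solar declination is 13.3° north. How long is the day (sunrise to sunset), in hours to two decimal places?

10.54 hours

cos H_s = −tan(-38.7°) · tan(13.3°) = 0.1894, so H_s = arccos(0.1894) = 79.08°.
Day length = 2 H_s / 15° h⁻¹ = 158.16° / 15 = 10.544 h.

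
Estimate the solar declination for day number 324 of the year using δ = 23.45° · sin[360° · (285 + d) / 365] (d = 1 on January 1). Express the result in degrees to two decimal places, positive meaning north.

360 × (285 + 324) / 365 = 600.658°; sin(600.658°) = -0.8717.
δ = 23.45 × -0.8717 = -20.441° ≈ -20.44°.

-20.44°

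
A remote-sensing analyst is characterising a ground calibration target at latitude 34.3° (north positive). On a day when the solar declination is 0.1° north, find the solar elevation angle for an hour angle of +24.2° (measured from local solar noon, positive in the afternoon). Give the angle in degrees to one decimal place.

49.0°

cos θ_z = sin φ sin δ + cos φ cos δ cos H = (0.5635)(0.0017) + (0.8261)(1.0000)(0.9121) = 0.7544.
θ_z = arccos(0.7544) = 41.03°, so the elevation is 90° − 41.03° = 48.97°.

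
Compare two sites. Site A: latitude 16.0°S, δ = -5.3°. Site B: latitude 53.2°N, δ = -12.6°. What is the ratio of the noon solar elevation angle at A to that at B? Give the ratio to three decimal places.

A: 90° − |-16.0 − (-5.3)| = 79.30°.
B: 90° − |53.2 − (-12.6)| = 24.20°.
Ratio A/B = 79.3000 / 24.2000 = 3.2769.

3.277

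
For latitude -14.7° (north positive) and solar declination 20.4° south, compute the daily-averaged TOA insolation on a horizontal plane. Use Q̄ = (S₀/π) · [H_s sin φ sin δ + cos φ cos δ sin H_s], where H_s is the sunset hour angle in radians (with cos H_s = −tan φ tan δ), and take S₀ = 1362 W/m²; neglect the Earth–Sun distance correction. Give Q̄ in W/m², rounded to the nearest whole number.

cos H_s = −tan(-14.7°) · tan(-20.4°) = -0.0976, so H_s = arccos(-0.0976) = 95.60°. In radians, H_s = 1.6685.
H_s sin φ sin δ = 1.6685 × -0.2538 × -0.3486 = 0.1476.
cos φ cos δ sin H_s = 0.9673 × 0.9373 × 0.9952 = 0.9023.
Q̄ = (1362/π) × (0.1476 + 0.9023) = 433.54 × 1.0499 = 455.17 W/m².

455 W/m²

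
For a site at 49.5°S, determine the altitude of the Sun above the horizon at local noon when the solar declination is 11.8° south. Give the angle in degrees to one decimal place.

52.3°

At local solar noon the hour angle is zero, so the elevation is 90° − |φ − δ| = 90° − |-49.5° − (-11.8°)| = 90° − 37.7° = 52.3°.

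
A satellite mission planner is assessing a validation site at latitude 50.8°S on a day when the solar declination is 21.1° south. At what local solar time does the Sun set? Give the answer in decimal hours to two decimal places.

19.88 h

cos H_s = −tan(-50.8°) · tan(-21.1°) = -0.4731, so H_s = arccos(-0.4731) = 118.24°.
Sunset is at 12 + H_s/15 = 12 + 7.883 = 19.883 h local solar time.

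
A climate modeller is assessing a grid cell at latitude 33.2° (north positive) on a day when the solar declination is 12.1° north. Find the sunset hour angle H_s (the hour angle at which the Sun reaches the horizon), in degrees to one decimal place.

cos H_s = −tan(33.2°) · tan(12.1°) = -0.1403, so H_s = arccos(-0.1403) = 98.07°.

98.1°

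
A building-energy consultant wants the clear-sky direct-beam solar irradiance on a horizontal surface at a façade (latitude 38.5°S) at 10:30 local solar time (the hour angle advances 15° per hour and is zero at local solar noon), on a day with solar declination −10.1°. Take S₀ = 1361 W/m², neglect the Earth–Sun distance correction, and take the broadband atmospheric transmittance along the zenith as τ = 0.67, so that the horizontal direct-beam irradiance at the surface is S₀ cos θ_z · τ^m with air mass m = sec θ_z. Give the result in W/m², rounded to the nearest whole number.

Hour angle H = 15° × (10.5 − 12) = -22.50°.
cos θ_z = sin φ sin δ + cos φ cos δ cos H = (-0.6225)(-0.1754) + (0.7826)(0.9845)(0.9239) = 0.8210.
Air mass m = 1/cos θ_z = 1/0.8210 = 1.218; τ^m = 0.67^1.218 = 0.6140.
Surface direct beam = 1361 × 0.8210 × 0.6140 = 686.07 W/m².

686 W/m²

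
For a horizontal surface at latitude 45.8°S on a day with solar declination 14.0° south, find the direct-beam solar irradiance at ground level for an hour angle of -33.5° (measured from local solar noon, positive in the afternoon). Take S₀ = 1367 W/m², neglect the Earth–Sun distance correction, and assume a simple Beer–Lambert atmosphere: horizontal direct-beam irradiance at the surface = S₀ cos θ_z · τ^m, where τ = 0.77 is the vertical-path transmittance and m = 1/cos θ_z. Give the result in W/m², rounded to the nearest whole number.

cos θ_z = sin φ sin δ + cos φ cos δ cos H = (-0.7169)(-0.2419) + (0.6972)(0.9703)(0.8339) = 0.7375.
Air mass m = 1/cos θ_z = 1/0.7375 = 1.356; τ^m = 0.77^1.356 = 0.7016.
Surface direct beam = 1367 × 0.7375 × 0.7016 = 707.33 W/m².

707 W/m²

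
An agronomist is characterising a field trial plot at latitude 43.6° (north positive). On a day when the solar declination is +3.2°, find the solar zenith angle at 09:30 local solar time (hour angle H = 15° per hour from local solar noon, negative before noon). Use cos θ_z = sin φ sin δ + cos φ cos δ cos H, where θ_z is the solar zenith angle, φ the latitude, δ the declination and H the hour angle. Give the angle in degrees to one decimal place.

Hour angle H = 15° × (9.5 − 12) = -37.50°.
cos θ_z = sin φ sin δ + cos φ cos δ cos H = (0.6896)(0.0558) + (0.7242)(0.9984)(0.7934) = 0.6121.
θ_z = arccos(0.6121) = 52.26°.

52.3°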